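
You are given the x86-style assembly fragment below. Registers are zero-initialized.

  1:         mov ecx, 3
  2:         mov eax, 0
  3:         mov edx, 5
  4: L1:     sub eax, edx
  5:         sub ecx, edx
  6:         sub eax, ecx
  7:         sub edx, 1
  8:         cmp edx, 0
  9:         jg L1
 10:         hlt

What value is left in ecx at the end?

-12

mov ecx, 3 → ecx=3
mov eax, 0 → eax=0
mov edx, 5 → edx=5
sub eax, edx → eax=0-5=-5
sub ecx, edx → ecx=3-5=-2
sub eax, ecx → eax=(-5)-(-2)=-3
sub edx, 1 → edx=5-1=4
cmp edx, 0  (cmp 4,0)
jg L1: taken
sub eax, edx → eax=(-3)-4=-7
sub ecx, edx → ecx=(-2)-4=-6
sub eax, ecx → eax=(-7)-(-6)=-1
sub edx, 1 → edx=4-1=3
cmp edx, 0  (cmp 3,0)
jg L1: taken
sub eax, edx → eax=(-1)-3=-4
sub ecx, edx → ecx=(-6)-3=-9
sub eax, ecx → eax=(-4)-(-9)=5
sub edx, 1 → edx=3-1=2
cmp edx, 0  (cmp 2,0)
jg L1: taken
sub eax, edx → eax=5-2=3
sub ecx, edx → ecx=(-9)-2=-11
sub eax, ecx → eax=3-(-11)=14
sub edx, 1 → edx=2-1=1
cmp edx, 0  (cmp 1,0)
jg L1: taken
sub eax, edx → eax=14-1=13
sub ecx, edx → ecx=(-11)-1=-12
sub eax, ecx → eax=13-(-12)=25
sub edx, 1 → edx=1-1=0
cmp edx, 0  (cmp 0,0)
jg L1: not taken
halt.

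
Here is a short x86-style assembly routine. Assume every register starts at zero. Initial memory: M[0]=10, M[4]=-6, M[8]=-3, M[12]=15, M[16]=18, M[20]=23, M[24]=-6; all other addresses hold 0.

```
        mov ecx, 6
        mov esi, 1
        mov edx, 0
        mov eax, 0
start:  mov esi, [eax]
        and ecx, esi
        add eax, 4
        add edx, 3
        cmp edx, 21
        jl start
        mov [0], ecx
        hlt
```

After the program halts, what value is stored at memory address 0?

0

mov ecx, 6 → ecx=6
mov esi, 1 → esi=1
mov edx, 0 → edx=0
mov eax, 0 → eax=0
mov esi, [eax] → esi=M[0]=10
and ecx, esi → ecx=6&10=2
add eax, 4 → eax=0+4=4
add edx, 3 → edx=0+3=3
cmp edx, 21  (cmp 3,21)
jl start: taken
mov esi, [eax] → esi=M[4]=-6
and ecx, esi → ecx=2&(-6)=2
add eax, 4 → eax=4+4=8
add edx, 3 → edx=3+3=6
cmp edx, 21  (cmp 6,21)
jl start: taken
mov esi, [eax] → esi=M[8]=-3
and ecx, esi → ecx=2&(-3)=0
add eax, 4 → eax=8+4=12
add edx, 3 → edx=6+3=9
cmp edx, 21  (cmp 9,21)
jl start: taken
mov esi, [eax] → esi=M[12]=15
and ecx, esi → ecx=0&15=0
add eax, 4 → eax=12+4=16
add edx, 3 → edx=9+3=12
cmp edx, 21  (cmp 12,21)
jl start: taken
mov esi, [eax] → esi=M[16]=18
and ecx, esi → ecx=0&18=0
add eax, 4 → eax=16+4=20
add edx, 3 → edx=12+3=15
cmp edx, 21  (cmp 15,21)
jl start: taken
mov esi, [eax] → esi=M[20]=23
and ecx, esi → ecx=0&23=0
add eax, 4 → eax=20+4=24
add edx, 3 → edx=15+3=18
cmp edx, 21  (cmp 18,21)
jl start: taken
mov esi, [eax] → esi=M[24]=-6
and ecx, esi → ecx=0&(-6)=0
add eax, 4 → eax=24+4=28
add edx, 3 → edx=18+3=21
cmp edx, 21  (cmp 21,21)
jl start: not taken
mov [0], ecx → M[0]=0
halt.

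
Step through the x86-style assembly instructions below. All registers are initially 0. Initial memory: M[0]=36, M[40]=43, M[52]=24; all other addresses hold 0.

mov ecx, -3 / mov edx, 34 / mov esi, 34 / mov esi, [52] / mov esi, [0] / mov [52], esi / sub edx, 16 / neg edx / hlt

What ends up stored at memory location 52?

36

ecx=-3
edx=34
esi=34
esi=M[52]=24
esi=M[0]=36
mov [52], esi → M[52]=36
edx=34-16=18
edx=-(18)=-18
halt.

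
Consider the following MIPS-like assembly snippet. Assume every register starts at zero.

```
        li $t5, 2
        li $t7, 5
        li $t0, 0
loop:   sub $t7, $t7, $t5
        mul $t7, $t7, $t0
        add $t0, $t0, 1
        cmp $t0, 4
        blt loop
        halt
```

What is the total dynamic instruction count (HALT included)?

24

$t5=2
$t7=5
$t0=0
$t7=5-2=3
$t7=3*0=0
$t0=0+1=1
cmp $t0, 4  (cmp 1,4)
blt loop: taken
$t7=0-2=-2
$t7=(-2)*1=-2
$t0=1+1=2
cmp $t0, 4  (cmp 2,4)
blt loop: taken
$t7=(-2)-2=-4
$t7=(-4)*2=-8
$t0=2+1=3
cmp $t0, 4  (cmp 3,4)
blt loop: taken
$t7=(-8)-2=-10
$t7=(-10)*3=-30
$t0=3+1=4
cmp $t0, 4  (cmp 4,4)
blt loop: not taken
halt.
Total executed instructions: 24.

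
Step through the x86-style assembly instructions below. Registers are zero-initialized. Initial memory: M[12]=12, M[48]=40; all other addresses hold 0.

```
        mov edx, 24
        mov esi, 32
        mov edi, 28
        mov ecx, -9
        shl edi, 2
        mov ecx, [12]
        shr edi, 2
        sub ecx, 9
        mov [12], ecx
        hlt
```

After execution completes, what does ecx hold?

mov edx, 24 → edx=24
mov esi, 32 → esi=32
mov edi, 28 → edi=28
mov ecx, -9 → ecx=-9
shl edi, 2 → edi=28<<2=112
mov ecx, [12] → ecx=M[12]=12
shr edi, 2 → edi=112>>2=28
sub ecx, 9 → ecx=12-9=3
mov [12], ecx → M[12]=3
halt.

3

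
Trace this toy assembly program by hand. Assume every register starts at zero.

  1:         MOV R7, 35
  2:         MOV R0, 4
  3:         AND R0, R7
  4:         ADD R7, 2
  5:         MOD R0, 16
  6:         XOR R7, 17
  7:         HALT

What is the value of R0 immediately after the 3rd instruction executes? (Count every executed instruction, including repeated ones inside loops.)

after MOV R7, 35: R7=35
after MOV R0, 4: R0=4
after AND R0, R7: R0=4&35=0
After step 3: R0 = 0.

0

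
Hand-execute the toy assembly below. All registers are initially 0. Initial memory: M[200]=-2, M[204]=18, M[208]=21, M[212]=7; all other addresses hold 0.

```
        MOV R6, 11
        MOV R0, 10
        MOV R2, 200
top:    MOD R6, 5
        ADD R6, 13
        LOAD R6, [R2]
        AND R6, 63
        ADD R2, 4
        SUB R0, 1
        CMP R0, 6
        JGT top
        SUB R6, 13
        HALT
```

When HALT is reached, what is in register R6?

after MOV R6, 11: R6=11
after MOV R0, 10: R0=10
after MOV R2, 200: R2=200
after MOD R6, 5: R6=11%5=1
after ADD R6, 13: R6=1+13=14
after LOAD R6, [R2]: R6=M[200]=-2
after AND R6, 63: R6=(-2)&63=62
after ADD R2, 4: R2=200+4=204
after SUB R0, 1: R0=10-1=9
CMP R0, 6  (cmp 9,6)
JGT top: taken
after MOD R6, 5: R6=62%5=2
after ADD R6, 13: R6=2+13=15
after LOAD R6, [R2]: R6=M[204]=18
after AND R6, 63: R6=18&63=18
after ADD R2, 4: R2=204+4=208
after SUB R0, 1: R0=9-1=8
CMP R0, 6  (cmp 8,6)
JGT top: taken
after MOD R6, 5: R6=18%5=3
after ADD R6, 13: R6=3+13=16
after LOAD R6, [R2]: R6=M[208]=21
after AND R6, 63: R6=21&63=21
after ADD R2, 4: R2=208+4=212
after SUB R0, 1: R0=8-1=7
CMP R0, 6  (cmp 7,6)
JGT top: taken
after MOD R6, 5: R6=21%5=1
after ADD R6, 13: R6=1+13=14
after LOAD R6, [R2]: R6=M[212]=7
after AND R6, 63: R6=7&63=7
after ADD R2, 4: R2=212+4=216
after SUB R0, 1: R0=7-1=6
CMP R0, 6  (cmp 6,6)
JGT top: not taken
after SUB R6, 13: R6=7-13=-6
halt.

-6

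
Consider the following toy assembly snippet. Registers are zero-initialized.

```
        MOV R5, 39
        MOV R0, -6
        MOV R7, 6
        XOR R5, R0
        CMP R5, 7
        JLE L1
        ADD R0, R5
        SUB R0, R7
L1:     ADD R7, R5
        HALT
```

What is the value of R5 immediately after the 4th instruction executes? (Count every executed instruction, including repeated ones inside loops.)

-35

after MOV R5, 39: R5=39
after MOV R0, -6: R0=-6
after MOV R7, 6: R7=6
after XOR R5, R0: R5=39^(-6)=-35
After step 4: R5 = -35.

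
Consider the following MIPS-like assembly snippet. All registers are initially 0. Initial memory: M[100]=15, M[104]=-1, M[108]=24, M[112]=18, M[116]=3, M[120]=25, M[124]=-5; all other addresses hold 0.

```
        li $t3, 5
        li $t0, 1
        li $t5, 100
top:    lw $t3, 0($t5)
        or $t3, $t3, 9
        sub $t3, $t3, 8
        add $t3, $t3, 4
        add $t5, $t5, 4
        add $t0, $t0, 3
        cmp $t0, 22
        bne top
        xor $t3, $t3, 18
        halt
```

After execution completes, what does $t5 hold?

$t3=5
$t0=1
$t5=100
$t3=M[100]=15
$t3=15|9=15
$t3=15-8=7
$t3=7+4=11
$t5=100+4=104
$t0=1+3=4
cmp $t0, 22  (cmp 4,22)
bne top: taken
$t3=M[104]=-1
$t3=(-1)|9=-1
$t3=(-1)-8=-9
$t3=(-9)+4=-5
$t5=104+4=108
$t0=4+3=7
cmp $t0, 22  (cmp 7,22)
bne top: taken
$t3=M[108]=24
$t3=24|9=25
$t3=25-8=17
$t3=17+4=21
$t5=108+4=112
$t0=7+3=10
cmp $t0, 22  (cmp 10,22)
bne top: taken
$t3=M[112]=18
$t3=18|9=27
$t3=27-8=19
$t3=19+4=23
$t5=112+4=116
$t0=10+3=13
cmp $t0, 22  (cmp 13,22)
bne top: taken
$t3=M[116]=3
$t3=3|9=11
$t3=11-8=3
$t3=3+4=7
$t5=116+4=120
$t0=13+3=16
cmp $t0, 22  (cmp 16,22)
bne top: taken
$t3=M[120]=25
$t3=25|9=25
$t3=25-8=17
$t3=17+4=21
$t5=120+4=124
$t0=16+3=19
cmp $t0, 22  (cmp 19,22)
bne top: taken
$t3=M[124]=-5
$t3=(-5)|9=-5
$t3=(-5)-8=-13
$t3=(-13)+4=-9
$t5=124+4=128
$t0=19+3=22
cmp $t0, 22  (cmp 22,22)
bne top: not taken
$t3=(-9)^18=-27
halt.

128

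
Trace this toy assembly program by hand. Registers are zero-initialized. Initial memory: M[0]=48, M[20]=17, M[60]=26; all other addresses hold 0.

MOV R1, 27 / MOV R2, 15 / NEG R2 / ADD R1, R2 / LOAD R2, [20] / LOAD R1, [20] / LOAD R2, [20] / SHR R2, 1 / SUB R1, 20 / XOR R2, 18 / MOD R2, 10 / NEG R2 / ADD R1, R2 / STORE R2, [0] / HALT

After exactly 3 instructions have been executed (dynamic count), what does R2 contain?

MOV R1, 27 → R1=27
MOV R2, 15 → R2=15
NEG R2 → R2=-(15)=-15
After step 3: R2 = -15.

-15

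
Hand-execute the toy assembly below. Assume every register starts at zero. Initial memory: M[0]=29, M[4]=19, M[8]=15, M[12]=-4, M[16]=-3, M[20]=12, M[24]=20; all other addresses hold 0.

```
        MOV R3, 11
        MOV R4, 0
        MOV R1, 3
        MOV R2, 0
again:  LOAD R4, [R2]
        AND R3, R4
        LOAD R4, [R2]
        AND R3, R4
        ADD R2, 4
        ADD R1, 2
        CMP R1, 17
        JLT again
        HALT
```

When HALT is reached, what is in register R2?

28

MOV R3, 11 → R3=11
MOV R4, 0 → R4=0
MOV R1, 3 → R1=3
MOV R2, 0 → R2=0
LOAD R4, [R2] → R4=M[0]=29
AND R3, R4 → R3=11&29=9
LOAD R4, [R2] → R4=M[0]=29
AND R3, R4 → R3=9&29=9
ADD R2, 4 → R2=0+4=4
ADD R1, 2 → R1=3+2=5
CMP R1, 17  (cmp 5,17)
JLT again: taken
LOAD R4, [R2] → R4=M[4]=19
AND R3, R4 → R3=9&19=1
LOAD R4, [R2] → R4=M[4]=19
AND R3, R4 → R3=1&19=1
ADD R2, 4 → R2=4+4=8
ADD R1, 2 → R1=5+2=7
CMP R1, 17  (cmp 7,17)
JLT again: taken
LOAD R4, [R2] → R4=M[8]=15
AND R3, R4 → R3=1&15=1
LOAD R4, [R2] → R4=M[8]=15
AND R3, R4 → R3=1&15=1
ADD R2, 4 → R2=8+4=12
ADD R1, 2 → R1=7+2=9
CMP R1, 17  (cmp 9,17)
JLT again: taken
LOAD R4, [R2] → R4=M[12]=-4
AND R3, R4 → R3=1&(-4)=0
LOAD R4, [R2] → R4=M[12]=-4
AND R3, R4 → R3=0&(-4)=0
ADD R2, 4 → R2=12+4=16
ADD R1, 2 → R1=9+2=11
CMP R1, 17  (cmp 11,17)
JLT again: taken
LOAD R4, [R2] → R4=M[16]=-3
AND R3, R4 → R3=0&(-3)=0
LOAD R4, [R2] → R4=M[16]=-3
AND R3, R4 → R3=0&(-3)=0
ADD R2, 4 → R2=16+4=20
ADD R1, 2 → R1=11+2=13
CMP R1, 17  (cmp 13,17)
JLT again: taken
LOAD R4, [R2] → R4=M[20]=12
AND R3, R4 → R3=0&12=0
LOAD R4, [R2] → R4=M[20]=12
AND R3, R4 → R3=0&12=0
ADD R2, 4 → R2=20+4=24
ADD R1, 2 → R1=13+2=15
CMP R1, 17  (cmp 15,17)
JLT again: taken
LOAD R4, [R2] → R4=M[24]=20
AND R3, R4 → R3=0&20=0
LOAD R4, [R2] → R4=M[24]=20
AND R3, R4 → R3=0&20=0
ADD R2, 4 → R2=24+4=28
ADD R1, 2 → R1=15+2=17
CMP R1, 17  (cmp 17,17)
JLT again: not taken
halt.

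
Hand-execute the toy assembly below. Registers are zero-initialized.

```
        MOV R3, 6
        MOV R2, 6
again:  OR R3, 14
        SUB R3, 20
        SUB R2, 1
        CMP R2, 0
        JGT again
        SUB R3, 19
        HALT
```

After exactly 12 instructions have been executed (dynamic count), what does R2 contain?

4

after MOV R3, 6: R3=6
after MOV R2, 6: R2=6
after OR R3, 14: R3=6|14=14
after SUB R3, 20: R3=14-20=-6
after SUB R2, 1: R2=6-1=5
CMP R2, 0  (cmp 5,0)
JGT again: taken
after OR R3, 14: R3=(-6)|14=-2
after SUB R3, 20: R3=(-2)-20=-22
after SUB R2, 1: R2=5-1=4
CMP R2, 0  (cmp 4,0)
JGT again: taken
After step 12: R2 = 4.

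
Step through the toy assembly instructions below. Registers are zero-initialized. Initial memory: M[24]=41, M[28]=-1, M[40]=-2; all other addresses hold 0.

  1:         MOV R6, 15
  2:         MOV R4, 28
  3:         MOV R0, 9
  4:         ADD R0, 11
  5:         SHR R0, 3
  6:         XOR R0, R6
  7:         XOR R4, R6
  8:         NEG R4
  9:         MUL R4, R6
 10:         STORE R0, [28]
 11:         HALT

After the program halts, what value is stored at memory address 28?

R6=15
R4=28
R0=9
R0=9+11=20
R0=20>>3=2
R0=2^15=13
R4=28^15=19
R4=-(19)=-19
R4=(-19)*15=-285
STORE R0, [28] → M[28]=13
halt.

13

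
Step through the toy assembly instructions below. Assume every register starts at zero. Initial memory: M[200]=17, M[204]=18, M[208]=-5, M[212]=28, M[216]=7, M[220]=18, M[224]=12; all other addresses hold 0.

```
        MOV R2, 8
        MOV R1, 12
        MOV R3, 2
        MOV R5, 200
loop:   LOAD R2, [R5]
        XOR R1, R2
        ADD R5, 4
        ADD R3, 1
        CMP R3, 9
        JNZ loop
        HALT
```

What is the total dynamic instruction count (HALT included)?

47

after MOV R2, 8: R2=8
after MOV R1, 12: R1=12
after MOV R3, 2: R3=2
after MOV R5, 200: R5=200
after LOAD R2, [R5]: R2=M[200]=17
after XOR R1, R2: R1=12^17=29
after ADD R5, 4: R5=200+4=204
after ADD R3, 1: R3=2+1=3
CMP R3, 9  (cmp 3,9)
JNZ loop: taken
after LOAD R2, [R5]: R2=M[204]=18
after XOR R1, R2: R1=29^18=15
after ADD R5, 4: R5=204+4=208
after ADD R3, 1: R3=3+1=4
CMP R3, 9  (cmp 4,9)
JNZ loop: taken
after LOAD R2, [R5]: R2=M[208]=-5
after XOR R1, R2: R1=15^(-5)=-12
after ADD R5, 4: R5=208+4=212
after ADD R3, 1: R3=4+1=5
CMP R3, 9  (cmp 5,9)
JNZ loop: taken
after LOAD R2, [R5]: R2=M[212]=28
after XOR R1, R2: R1=(-12)^28=-24
after ADD R5, 4: R5=212+4=216
after ADD R3, 1: R3=5+1=6
CMP R3, 9  (cmp 6,9)
JNZ loop: taken
after LOAD R2, [R5]: R2=M[216]=7
after XOR R1, R2: R1=(-24)^7=-17
after ADD R5, 4: R5=216+4=220
after ADD R3, 1: R3=6+1=7
CMP R3, 9  (cmp 7,9)
JNZ loop: taken
after LOAD R2, [R5]: R2=M[220]=18
after XOR R1, R2: R1=(-17)^18=-3
after ADD R5, 4: R5=220+4=224
after ADD R3, 1: R3=7+1=8
CMP R3, 9  (cmp 8,9)
JNZ loop: taken
after LOAD R2, [R5]: R2=M[224]=12
after XOR R1, R2: R1=(-3)^12=-15
after ADD R5, 4: R5=224+4=228
after ADD R3, 1: R3=8+1=9
CMP R3, 9  (cmp 9,9)
JNZ loop: not taken
halt.
Total executed instructions: 47.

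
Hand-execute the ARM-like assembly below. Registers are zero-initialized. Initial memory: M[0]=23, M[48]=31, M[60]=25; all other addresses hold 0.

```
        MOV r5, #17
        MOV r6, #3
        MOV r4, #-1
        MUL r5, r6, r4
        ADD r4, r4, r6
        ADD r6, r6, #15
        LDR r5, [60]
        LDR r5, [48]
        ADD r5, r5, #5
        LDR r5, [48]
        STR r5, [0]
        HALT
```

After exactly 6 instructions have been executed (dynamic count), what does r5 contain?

r5=17
r6=3
r4=-1
r5=3*(-1)=-3
r4=(-1)+3=2
r6=3+15=18
After step 6: r5 = -3.

-3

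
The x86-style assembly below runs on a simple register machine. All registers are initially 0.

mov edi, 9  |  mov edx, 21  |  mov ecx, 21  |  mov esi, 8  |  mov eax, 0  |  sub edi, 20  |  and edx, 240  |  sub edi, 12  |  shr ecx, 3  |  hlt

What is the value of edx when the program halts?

16

after mov edi, 9: edi=9
after mov edx, 21: edx=21
after mov ecx, 21: ecx=21
after mov esi, 8: esi=8
after mov eax, 0: eax=0
after sub edi, 20: edi=9-20=-11
after and edx, 240: edx=21&240=16
after sub edi, 12: edi=(-11)-12=-23
after shr ecx, 3: ecx=21>>3=2
halt.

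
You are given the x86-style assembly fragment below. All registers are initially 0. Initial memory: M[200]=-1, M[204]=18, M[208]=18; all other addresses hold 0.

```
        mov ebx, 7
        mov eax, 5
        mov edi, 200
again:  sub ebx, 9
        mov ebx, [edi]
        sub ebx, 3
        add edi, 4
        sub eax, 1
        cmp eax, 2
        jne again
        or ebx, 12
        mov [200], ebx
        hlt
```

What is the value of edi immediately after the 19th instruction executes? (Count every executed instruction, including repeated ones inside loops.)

mov ebx, 7 → ebx=7
mov eax, 5 → eax=5
mov edi, 200 → edi=200
sub ebx, 9 → ebx=7-9=-2
mov ebx, [edi] → ebx=M[200]=-1
sub ebx, 3 → ebx=(-1)-3=-4
add edi, 4 → edi=200+4=204
sub eax, 1 → eax=5-1=4
cmp eax, 2  (cmp 4,2)
jne again: taken
sub ebx, 9 → ebx=(-4)-9=-13
mov ebx, [edi] → ebx=M[204]=18
sub ebx, 3 → ebx=18-3=15
add edi, 4 → edi=204+4=208
sub eax, 1 → eax=4-1=3
cmp eax, 2  (cmp 3,2)
jne again: taken
sub ebx, 9 → ebx=15-9=6
mov ebx, [edi] → ebx=M[208]=18
After step 19: edi = 208.

208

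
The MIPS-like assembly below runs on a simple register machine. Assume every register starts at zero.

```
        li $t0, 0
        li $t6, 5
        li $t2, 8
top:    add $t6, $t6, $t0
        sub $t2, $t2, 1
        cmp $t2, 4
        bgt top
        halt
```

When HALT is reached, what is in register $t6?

after li $t0, 0: $t0=0
after li $t6, 5: $t6=5
after li $t2, 8: $t2=8
after add $t6, $t6, $t0: $t6=5+0=5
after sub $t2, $t2, 1: $t2=8-1=7
cmp $t2, 4  (cmp 7,4)
bgt top: taken
after add $t6, $t6, $t0: $t6=5+0=5
after sub $t2, $t2, 1: $t2=7-1=6
cmp $t2, 4  (cmp 6,4)
bgt top: taken
after add $t6, $t6, $t0: $t6=5+0=5
after sub $t2, $t2, 1: $t2=6-1=5
cmp $t2, 4  (cmp 5,4)
bgt top: taken
after add $t6, $t6, $t0: $t6=5+0=5
after sub $t2, $t2, 1: $t2=5-1=4
cmp $t2, 4  (cmp 4,4)
bgt top: not taken
halt.

5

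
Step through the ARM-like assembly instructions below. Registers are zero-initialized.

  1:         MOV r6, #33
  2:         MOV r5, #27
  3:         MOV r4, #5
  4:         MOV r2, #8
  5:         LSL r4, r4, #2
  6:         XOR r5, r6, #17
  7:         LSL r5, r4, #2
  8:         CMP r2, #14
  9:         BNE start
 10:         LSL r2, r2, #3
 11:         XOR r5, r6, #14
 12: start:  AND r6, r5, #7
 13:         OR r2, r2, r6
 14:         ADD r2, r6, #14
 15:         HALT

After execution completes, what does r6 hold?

0

r6=33
r5=27
r4=5
r2=8
r4=5<<2=20
r5=33^17=48
r5=20<<2=80
CMP r2, #14  (cmp 8,14)
BNE start: taken
r6=80&7=0
r2=8|0=8
r2=0+14=14
halt.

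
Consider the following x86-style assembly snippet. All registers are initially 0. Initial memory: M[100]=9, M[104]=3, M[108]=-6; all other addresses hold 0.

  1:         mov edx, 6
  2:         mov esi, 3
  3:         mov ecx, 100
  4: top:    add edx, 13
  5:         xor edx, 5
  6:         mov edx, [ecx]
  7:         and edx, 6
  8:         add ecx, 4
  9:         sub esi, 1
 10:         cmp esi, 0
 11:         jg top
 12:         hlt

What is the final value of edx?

2

edx=6
esi=3
ecx=100
edx=6+13=19
edx=19^5=22
edx=M[100]=9
edx=9&6=0
ecx=100+4=104
esi=3-1=2
cmp esi, 0  (cmp 2,0)
jg top: taken
edx=0+13=13
edx=13^5=8
edx=M[104]=3
edx=3&6=2
ecx=104+4=108
esi=2-1=1
cmp esi, 0  (cmp 1,0)
jg top: taken
edx=2+13=15
edx=15^5=10
edx=M[108]=-6
edx=(-6)&6=2
ecx=108+4=112
esi=1-1=0
cmp esi, 0  (cmp 0,0)
jg top: not taken
halt.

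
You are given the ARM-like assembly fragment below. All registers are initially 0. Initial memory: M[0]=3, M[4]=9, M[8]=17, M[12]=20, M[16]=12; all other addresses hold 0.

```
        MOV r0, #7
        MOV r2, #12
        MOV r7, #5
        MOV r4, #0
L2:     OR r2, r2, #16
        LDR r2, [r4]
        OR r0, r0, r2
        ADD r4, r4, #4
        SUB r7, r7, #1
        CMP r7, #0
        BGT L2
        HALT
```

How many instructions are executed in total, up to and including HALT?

40

after MOV r0, #7: r0=7
after MOV r2, #12: r2=12
after MOV r7, #5: r7=5
after MOV r4, #0: r4=0
after OR r2, r2, #16: r2=12|16=28
after LDR r2, [r4]: r2=M[0]=3
after OR r0, r0, r2: r0=7|3=7
after ADD r4, r4, #4: r4=0+4=4
after SUB r7, r7, #1: r7=5-1=4
CMP r7, #0  (cmp 4,0)
BGT L2: taken
after OR r2, r2, #16: r2=3|16=19
after LDR r2, [r4]: r2=M[4]=9
after OR r0, r0, r2: r0=7|9=15
after ADD r4, r4, #4: r4=4+4=8
after SUB r7, r7, #1: r7=4-1=3
CMP r7, #0  (cmp 3,0)
BGT L2: taken
after OR r2, r2, #16: r2=9|16=25
after LDR r2, [r4]: r2=M[8]=17
after OR r0, r0, r2: r0=15|17=31
after ADD r4, r4, #4: r4=8+4=12
after SUB r7, r7, #1: r7=3-1=2
CMP r7, #0  (cmp 2,0)
BGT L2: taken
after OR r2, r2, #16: r2=17|16=17
after LDR r2, [r4]: r2=M[12]=20
after OR r0, r0, r2: r0=31|20=31
after ADD r4, r4, #4: r4=12+4=16
after SUB r7, r7, #1: r7=2-1=1
CMP r7, #0  (cmp 1,0)
BGT L2: taken
after OR r2, r2, #16: r2=20|16=20
after LDR r2, [r4]: r2=M[16]=12
after OR r0, r0, r2: r0=31|12=31
after ADD r4, r4, #4: r4=16+4=20
after SUB r7, r7, #1: r7=1-1=0
CMP r7, #0  (cmp 0,0)
BGT L2: not taken
halt.
Total executed instructions: 40.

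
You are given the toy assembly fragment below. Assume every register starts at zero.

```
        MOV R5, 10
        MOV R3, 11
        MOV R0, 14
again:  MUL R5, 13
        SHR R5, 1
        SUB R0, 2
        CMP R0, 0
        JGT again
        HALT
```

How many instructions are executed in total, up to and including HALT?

MOV R5, 10 → R5=10
MOV R3, 11 → R3=11
MOV R0, 14 → R0=14
MUL R5, 13 → R5=10*13=130
SHR R5, 1 → R5=130>>1=65
SUB R0, 2 → R0=14-2=12
CMP R0, 0  (cmp 12,0)
JGT again: taken
MUL R5, 13 → R5=65*13=845
SHR R5, 1 → R5=845>>1=422
SUB R0, 2 → R0=12-2=10
CMP R0, 0  (cmp 10,0)
JGT again: taken
MUL R5, 13 → R5=422*13=5486
SHR R5, 1 → R5=5486>>1=2743
SUB R0, 2 → R0=10-2=8
CMP R0, 0  (cmp 8,0)
JGT again: taken
MUL R5, 13 → R5=2743*13=35659
SHR R5, 1 → R5=35659>>1=17829
SUB R0, 2 → R0=8-2=6
CMP R0, 0  (cmp 6,0)
JGT again: taken
MUL R5, 13 → R5=17829*13=231777
SHR R5, 1 → R5=231777>>1=115888
SUB R0, 2 → R0=6-2=4
CMP R0, 0  (cmp 4,0)
JGT again: taken
MUL R5, 13 → R5=115888*13=1506544
SHR R5, 1 → R5=1506544>>1=753272
SUB R0, 2 → R0=4-2=2
CMP R0, 0  (cmp 2,0)
JGT again: taken
MUL R5, 13 → R5=753272*13=9792536
SHR R5, 1 → R5=9792536>>1=4896268
SUB R0, 2 → R0=2-2=0
CMP R0, 0  (cmp 0,0)
JGT again: not taken
halt.
Total executed instructions: 39.

39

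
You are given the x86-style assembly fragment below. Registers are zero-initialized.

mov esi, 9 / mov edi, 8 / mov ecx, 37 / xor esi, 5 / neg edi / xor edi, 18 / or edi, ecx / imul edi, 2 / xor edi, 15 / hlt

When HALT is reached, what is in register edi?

-47

esi=9
edi=8
ecx=37
esi=9^5=12
edi=-(8)=-8
edi=(-8)^18=-22
edi=(-22)|37=-17
edi=(-17)*2=-34
edi=(-34)^15=-47
halt.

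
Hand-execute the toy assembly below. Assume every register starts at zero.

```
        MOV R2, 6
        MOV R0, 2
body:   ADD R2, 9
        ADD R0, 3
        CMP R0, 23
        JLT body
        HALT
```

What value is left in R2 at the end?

69

MOV R2, 6 → R2=6
MOV R0, 2 → R0=2
ADD R2, 9 → R2=6+9=15
ADD R0, 3 → R0=2+3=5
CMP R0, 23  (cmp 5,23)
JLT body: taken
ADD R2, 9 → R2=15+9=24
ADD R0, 3 → R0=5+3=8
CMP R0, 23  (cmp 8,23)
JLT body: taken
ADD R2, 9 → R2=24+9=33
ADD R0, 3 → R0=8+3=11
CMP R0, 23  (cmp 11,23)
JLT body: taken
ADD R2, 9 → R2=33+9=42
ADD R0, 3 → R0=11+3=14
CMP R0, 23  (cmp 14,23)
JLT body: taken
ADD R2, 9 → R2=42+9=51
ADD R0, 3 → R0=14+3=17
CMP R0, 23  (cmp 17,23)
JLT body: taken
ADD R2, 9 → R2=51+9=60
ADD R0, 3 → R0=17+3=20
CMP R0, 23  (cmp 20,23)
JLT body: taken
ADD R2, 9 → R2=60+9=69
ADD R0, 3 → R0=20+3=23
CMP R0, 23  (cmp 23,23)
JLT body: not taken
halt.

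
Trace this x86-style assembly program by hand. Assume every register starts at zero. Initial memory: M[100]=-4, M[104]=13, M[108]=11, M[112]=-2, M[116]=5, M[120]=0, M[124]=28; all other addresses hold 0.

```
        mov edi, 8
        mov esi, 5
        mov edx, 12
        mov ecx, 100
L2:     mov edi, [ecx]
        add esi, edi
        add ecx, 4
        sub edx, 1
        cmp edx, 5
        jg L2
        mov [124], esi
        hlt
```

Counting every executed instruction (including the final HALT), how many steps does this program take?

edi=8
esi=5
edx=12
ecx=100
edi=M[100]=-4
esi=5+(-4)=1
ecx=100+4=104
edx=12-1=11
cmp edx, 5  (cmp 11,5)
jg L2: taken
edi=M[104]=13
esi=1+13=14
ecx=104+4=108
edx=11-1=10
cmp edx, 5  (cmp 10,5)
jg L2: taken
edi=M[108]=11
esi=14+11=25
ecx=108+4=112
edx=10-1=9
cmp edx, 5  (cmp 9,5)
jg L2: taken
edi=M[112]=-2
esi=25+(-2)=23
ecx=112+4=116
edx=9-1=8
cmp edx, 5  (cmp 8,5)
jg L2: taken
edi=M[116]=5
esi=23+5=28
ecx=116+4=120
edx=8-1=7
cmp edx, 5  (cmp 7,5)
jg L2: taken
edi=M[120]=0
esi=28+0=28
ecx=120+4=124
edx=7-1=6
cmp edx, 5  (cmp 6,5)
jg L2: taken
edi=M[124]=28
esi=28+28=56
ecx=124+4=128
edx=6-1=5
cmp edx, 5  (cmp 5,5)
jg L2: not taken
mov [124], esi → M[124]=56
halt.
Total executed instructions: 48.

48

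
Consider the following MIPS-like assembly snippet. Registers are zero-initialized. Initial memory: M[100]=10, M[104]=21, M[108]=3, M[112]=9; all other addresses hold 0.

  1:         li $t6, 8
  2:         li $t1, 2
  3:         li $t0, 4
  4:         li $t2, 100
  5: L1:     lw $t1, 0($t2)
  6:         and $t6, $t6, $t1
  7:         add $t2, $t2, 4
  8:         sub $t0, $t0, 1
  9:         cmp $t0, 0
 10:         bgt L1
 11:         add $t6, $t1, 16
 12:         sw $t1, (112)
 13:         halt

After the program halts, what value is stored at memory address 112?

$t6=8
$t1=2
$t0=4
$t2=100
$t1=M[100]=10
$t6=8&10=8
$t2=100+4=104
$t0=4-1=3
cmp $t0, 0  (cmp 3,0)
bgt L1: taken
$t1=M[104]=21
$t6=8&21=0
$t2=104+4=108
$t0=3-1=2
cmp $t0, 0  (cmp 2,0)
bgt L1: taken
$t1=M[108]=3
$t6=0&3=0
$t2=108+4=112
$t0=2-1=1
cmp $t0, 0  (cmp 1,0)
bgt L1: taken
$t1=M[112]=9
$t6=0&9=0
$t2=112+4=116
$t0=1-1=0
cmp $t0, 0  (cmp 0,0)
bgt L1: not taken
$t6=9+16=25
sw $t1, (112) → M[112]=9
halt.

9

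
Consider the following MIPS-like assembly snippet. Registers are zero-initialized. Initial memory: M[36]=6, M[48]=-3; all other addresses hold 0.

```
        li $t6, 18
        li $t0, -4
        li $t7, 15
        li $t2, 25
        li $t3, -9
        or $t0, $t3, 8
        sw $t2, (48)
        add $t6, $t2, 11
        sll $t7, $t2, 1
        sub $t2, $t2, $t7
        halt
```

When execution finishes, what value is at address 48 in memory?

after li $t6, 18: $t6=18
after li $t0, -4: $t0=-4
after li $t7, 15: $t7=15
after li $t2, 25: $t2=25
after li $t3, -9: $t3=-9
after or $t0, $t3, 8: $t0=(-9)|8=-1
sw $t2, (48) → M[48]=25
after add $t6, $t2, 11: $t6=25+11=36
after sll $t7, $t2, 1: $t7=25<<1=50
after sub $t2, $t2, $t7: $t2=25-50=-25
halt.

25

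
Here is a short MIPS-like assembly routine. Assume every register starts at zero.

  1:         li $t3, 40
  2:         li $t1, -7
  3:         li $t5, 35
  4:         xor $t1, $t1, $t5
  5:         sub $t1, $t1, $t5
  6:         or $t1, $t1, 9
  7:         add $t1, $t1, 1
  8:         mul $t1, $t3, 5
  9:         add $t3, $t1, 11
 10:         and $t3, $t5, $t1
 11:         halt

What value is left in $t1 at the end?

li $t3, 40 → $t3=40
li $t1, -7 → $t1=-7
li $t5, 35 → $t5=35
xor $t1, $t1, $t5 → $t1=(-7)^35=-38
sub $t1, $t1, $t5 → $t1=(-38)-35=-73
or $t1, $t1, 9 → $t1=(-73)|9=-65
add $t1, $t1, 1 → $t1=(-65)+1=-64
mul $t1, $t3, 5 → $t1=40*5=200
add $t3, $t1, 11 → $t3=200+11=211
and $t3, $t5, $t1 → $t3=35&200=0
halt.

200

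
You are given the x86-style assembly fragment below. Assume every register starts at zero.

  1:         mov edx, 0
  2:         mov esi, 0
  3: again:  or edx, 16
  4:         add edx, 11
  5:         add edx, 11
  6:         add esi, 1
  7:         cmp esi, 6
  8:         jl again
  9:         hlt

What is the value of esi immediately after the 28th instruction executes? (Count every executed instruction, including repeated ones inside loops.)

mov edx, 0 → edx=0
mov esi, 0 → esi=0
or edx, 16 → edx=0|16=16
add edx, 11 → edx=16+11=27
add edx, 11 → edx=27+11=38
add esi, 1 → esi=0+1=1
cmp esi, 6  (cmp 1,6)
jl again: taken
or edx, 16 → edx=38|16=54
add edx, 11 → edx=54+11=65
add edx, 11 → edx=65+11=76
add esi, 1 → esi=1+1=2
cmp esi, 6  (cmp 2,6)
jl again: taken
or edx, 16 → edx=76|16=92
add edx, 11 → edx=92+11=103
add edx, 11 → edx=103+11=114
add esi, 1 → esi=2+1=3
cmp esi, 6  (cmp 3,6)
jl again: taken
or edx, 16 → edx=114|16=114
add edx, 11 → edx=114+11=125
add edx, 11 → edx=125+11=136
add esi, 1 → esi=3+1=4
cmp esi, 6  (cmp 4,6)
jl again: taken
or edx, 16 → edx=136|16=152
add edx, 11 → edx=152+11=163
After step 28: esi = 4.

4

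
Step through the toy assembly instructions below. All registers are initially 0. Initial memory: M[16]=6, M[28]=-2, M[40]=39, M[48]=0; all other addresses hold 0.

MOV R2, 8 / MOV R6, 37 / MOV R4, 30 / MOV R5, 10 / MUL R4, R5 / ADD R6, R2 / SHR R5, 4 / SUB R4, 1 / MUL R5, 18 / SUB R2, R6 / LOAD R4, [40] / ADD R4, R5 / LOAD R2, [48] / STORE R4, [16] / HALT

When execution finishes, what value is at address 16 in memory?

after MOV R2, 8: R2=8
after MOV R6, 37: R6=37
after MOV R4, 30: R4=30
after MOV R5, 10: R5=10
after MUL R4, R5: R4=30*10=300
after ADD R6, R2: R6=37+8=45
after SHR R5, 4: R5=10>>4=0
after SUB R4, 1: R4=300-1=299
after MUL R5, 18: R5=0*18=0
after SUB R2, R6: R2=8-45=-37
after LOAD R4, [40]: R4=M[40]=39
after ADD R4, R5: R4=39+0=39
after LOAD R2, [48]: R2=M[48]=0
STORE R4, [16] → M[16]=39
halt.

39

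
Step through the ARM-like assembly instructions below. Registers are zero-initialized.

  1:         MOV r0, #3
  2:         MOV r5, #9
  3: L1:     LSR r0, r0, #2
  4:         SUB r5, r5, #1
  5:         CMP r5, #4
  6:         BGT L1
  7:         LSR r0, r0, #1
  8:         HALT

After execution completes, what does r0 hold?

r0=3
r5=9
r0=3>>2=0
r5=9-1=8
CMP r5, #4  (cmp 8,4)
BGT L1: taken
r0=0>>2=0
r5=8-1=7
CMP r5, #4  (cmp 7,4)
BGT L1: taken
r0=0>>2=0
r5=7-1=6
CMP r5, #4  (cmp 6,4)
BGT L1: taken
r0=0>>2=0
r5=6-1=5
CMP r5, #4  (cmp 5,4)
BGT L1: taken
r0=0>>2=0
r5=5-1=4
CMP r5, #4  (cmp 4,4)
BGT L1: not taken
r0=0>>1=0
halt.

0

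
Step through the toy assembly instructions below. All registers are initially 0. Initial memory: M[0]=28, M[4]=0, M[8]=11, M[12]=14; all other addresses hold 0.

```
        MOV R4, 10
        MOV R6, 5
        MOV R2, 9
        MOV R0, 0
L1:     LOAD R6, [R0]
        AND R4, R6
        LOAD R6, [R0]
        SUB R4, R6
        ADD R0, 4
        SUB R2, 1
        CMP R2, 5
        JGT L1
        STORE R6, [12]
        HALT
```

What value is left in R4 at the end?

-10

after MOV R4, 10: R4=10
after MOV R6, 5: R6=5
after MOV R2, 9: R2=9
after MOV R0, 0: R0=0
after LOAD R6, [R0]: R6=M[0]=28
after AND R4, R6: R4=10&28=8
after LOAD R6, [R0]: R6=M[0]=28
after SUB R4, R6: R4=8-28=-20
after ADD R0, 4: R0=0+4=4
after SUB R2, 1: R2=9-1=8
CMP R2, 5  (cmp 8,5)
JGT L1: taken
after LOAD R6, [R0]: R6=M[4]=0
after AND R4, R6: R4=(-20)&0=0
after LOAD R6, [R0]: R6=M[4]=0
after SUB R4, R6: R4=0-0=0
after ADD R0, 4: R0=4+4=8
after SUB R2, 1: R2=8-1=7
CMP R2, 5  (cmp 7,5)
JGT L1: taken
after LOAD R6, [R0]: R6=M[8]=11
after AND R4, R6: R4=0&11=0
after LOAD R6, [R0]: R6=M[8]=11
after SUB R4, R6: R4=0-11=-11
after ADD R0, 4: R0=8+4=12
after SUB R2, 1: R2=7-1=6
CMP R2, 5  (cmp 6,5)
JGT L1: taken
after LOAD R6, [R0]: R6=M[12]=14
after AND R4, R6: R4=(-11)&14=4
after LOAD R6, [R0]: R6=M[12]=14
after SUB R4, R6: R4=4-14=-10
after ADD R0, 4: R0=12+4=16
after SUB R2, 1: R2=6-1=5
CMP R2, 5  (cmp 5,5)
JGT L1: not taken
STORE R6, [12] → M[12]=14
halt.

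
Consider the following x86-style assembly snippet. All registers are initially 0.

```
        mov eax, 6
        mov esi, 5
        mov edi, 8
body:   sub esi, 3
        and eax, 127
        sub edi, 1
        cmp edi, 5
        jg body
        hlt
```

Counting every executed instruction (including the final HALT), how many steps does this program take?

mov eax, 6 → eax=6
mov esi, 5 → esi=5
mov edi, 8 → edi=8
sub esi, 3 → esi=5-3=2
and eax, 127 → eax=6&127=6
sub edi, 1 → edi=8-1=7
cmp edi, 5  (cmp 7,5)
jg body: taken
sub esi, 3 → esi=2-3=-1
and eax, 127 → eax=6&127=6
sub edi, 1 → edi=7-1=6
cmp edi, 5  (cmp 6,5)
jg body: taken
sub esi, 3 → esi=(-1)-3=-4
and eax, 127 → eax=6&127=6
sub edi, 1 → edi=6-1=5
cmp edi, 5  (cmp 5,5)
jg body: not taken
halt.
Total executed instructions: 19.

19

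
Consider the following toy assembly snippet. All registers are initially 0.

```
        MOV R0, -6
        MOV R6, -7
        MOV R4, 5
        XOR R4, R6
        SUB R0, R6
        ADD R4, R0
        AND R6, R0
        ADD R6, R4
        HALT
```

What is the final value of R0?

MOV R0, -6 → R0=-6
MOV R6, -7 → R6=-7
MOV R4, 5 → R4=5
XOR R4, R6 → R4=5^(-7)=-4
SUB R0, R6 → R0=(-6)-(-7)=1
ADD R4, R0 → R4=(-4)+1=-3
AND R6, R0 → R6=(-7)&1=1
ADD R6, R4 → R6=1+(-3)=-2
halt.

1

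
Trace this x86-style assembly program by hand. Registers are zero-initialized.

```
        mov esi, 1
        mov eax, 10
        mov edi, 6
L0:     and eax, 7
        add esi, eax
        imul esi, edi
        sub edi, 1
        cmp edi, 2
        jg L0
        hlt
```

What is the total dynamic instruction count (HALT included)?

28

mov esi, 1 → esi=1
mov eax, 10 → eax=10
mov edi, 6 → edi=6
and eax, 7 → eax=10&7=2
add esi, eax → esi=1+2=3
imul esi, edi → esi=3*6=18
sub edi, 1 → edi=6-1=5
cmp edi, 2  (cmp 5,2)
jg L0: taken
and eax, 7 → eax=2&7=2
add esi, eax → esi=18+2=20
imul esi, edi → esi=20*5=100
sub edi, 1 → edi=5-1=4
cmp edi, 2  (cmp 4,2)
jg L0: taken
and eax, 7 → eax=2&7=2
add esi, eax → esi=100+2=102
imul esi, edi → esi=102*4=408
sub edi, 1 → edi=4-1=3
cmp edi, 2  (cmp 3,2)
jg L0: taken
and eax, 7 → eax=2&7=2
add esi, eax → esi=408+2=410
imul esi, edi → esi=410*3=1230
sub edi, 1 → edi=3-1=2
cmp edi, 2  (cmp 2,2)
jg L0: not taken
halt.
Total executed instructions: 28.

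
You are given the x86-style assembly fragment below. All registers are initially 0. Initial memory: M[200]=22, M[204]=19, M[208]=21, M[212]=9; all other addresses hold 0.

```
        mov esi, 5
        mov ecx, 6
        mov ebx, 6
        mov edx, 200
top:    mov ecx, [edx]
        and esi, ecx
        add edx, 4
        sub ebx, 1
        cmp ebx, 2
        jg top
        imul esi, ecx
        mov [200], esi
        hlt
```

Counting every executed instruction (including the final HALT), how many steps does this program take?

31

esi=5
ecx=6
ebx=6
edx=200
ecx=M[200]=22
esi=5&22=4
edx=200+4=204
ebx=6-1=5
cmp ebx, 2  (cmp 5,2)
jg top: taken
ecx=M[204]=19
esi=4&19=0
edx=204+4=208
ebx=5-1=4
cmp ebx, 2  (cmp 4,2)
jg top: taken
ecx=M[208]=21
esi=0&21=0
edx=208+4=212
ebx=4-1=3
cmp ebx, 2  (cmp 3,2)
jg top: taken
ecx=M[212]=9
esi=0&9=0
edx=212+4=216
ebx=3-1=2
cmp ebx, 2  (cmp 2,2)
jg top: not taken
esi=0*9=0
mov [200], esi → M[200]=0
halt.
Total executed instructions: 31.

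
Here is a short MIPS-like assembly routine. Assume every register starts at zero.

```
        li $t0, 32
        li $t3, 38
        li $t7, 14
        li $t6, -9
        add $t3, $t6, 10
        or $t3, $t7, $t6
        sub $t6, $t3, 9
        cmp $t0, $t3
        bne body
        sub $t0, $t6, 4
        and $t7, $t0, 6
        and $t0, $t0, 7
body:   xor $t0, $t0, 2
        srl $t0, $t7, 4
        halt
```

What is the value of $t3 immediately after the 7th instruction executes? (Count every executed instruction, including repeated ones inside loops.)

-1

after li $t0, 32: $t0=32
after li $t3, 38: $t3=38
after li $t7, 14: $t7=14
after li $t6, -9: $t6=-9
after add $t3, $t6, 10: $t3=(-9)+10=1
after or $t3, $t7, $t6: $t3=14|(-9)=-1
after sub $t6, $t3, 9: $t6=(-1)-9=-10
After step 7: $t3 = -1.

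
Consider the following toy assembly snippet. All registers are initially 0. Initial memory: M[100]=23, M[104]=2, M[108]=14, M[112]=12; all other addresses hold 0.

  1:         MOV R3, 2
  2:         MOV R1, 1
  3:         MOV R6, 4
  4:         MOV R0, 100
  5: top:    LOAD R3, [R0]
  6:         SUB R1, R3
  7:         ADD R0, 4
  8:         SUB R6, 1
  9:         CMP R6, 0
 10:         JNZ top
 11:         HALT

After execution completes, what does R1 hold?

MOV R3, 2 → R3=2
MOV R1, 1 → R1=1
MOV R6, 4 → R6=4
MOV R0, 100 → R0=100
LOAD R3, [R0] → R3=M[100]=23
SUB R1, R3 → R1=1-23=-22
ADD R0, 4 → R0=100+4=104
SUB R6, 1 → R6=4-1=3
CMP R6, 0  (cmp 3,0)
JNZ top: taken
LOAD R3, [R0] → R3=M[104]=2
SUB R1, R3 → R1=(-22)-2=-24
ADD R0, 4 → R0=104+4=108
SUB R6, 1 → R6=3-1=2
CMP R6, 0  (cmp 2,0)
JNZ top: taken
LOAD R3, [R0] → R3=M[108]=14
SUB R1, R3 → R1=(-24)-14=-38
ADD R0, 4 → R0=108+4=112
SUB R6, 1 → R6=2-1=1
CMP R6, 0  (cmp 1,0)
JNZ top: taken
LOAD R3, [R0] → R3=M[112]=12
SUB R1, R3 → R1=(-38)-12=-50
ADD R0, 4 → R0=112+4=116
SUB R6, 1 → R6=1-1=0
CMP R6, 0  (cmp 0,0)
JNZ top: not taken
halt.

-50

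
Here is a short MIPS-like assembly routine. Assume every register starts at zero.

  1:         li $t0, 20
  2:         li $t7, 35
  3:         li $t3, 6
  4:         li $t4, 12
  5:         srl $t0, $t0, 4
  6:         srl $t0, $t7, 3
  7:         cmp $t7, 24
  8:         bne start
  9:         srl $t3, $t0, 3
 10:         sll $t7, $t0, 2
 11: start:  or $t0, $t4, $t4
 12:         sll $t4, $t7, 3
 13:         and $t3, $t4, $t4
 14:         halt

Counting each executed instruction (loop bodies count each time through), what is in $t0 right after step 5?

li $t0, 20 → $t0=20
li $t7, 35 → $t7=35
li $t3, 6 → $t3=6
li $t4, 12 → $t4=12
srl $t0, $t0, 4 → $t0=20>>4=1
After step 5: $t0 = 1.

1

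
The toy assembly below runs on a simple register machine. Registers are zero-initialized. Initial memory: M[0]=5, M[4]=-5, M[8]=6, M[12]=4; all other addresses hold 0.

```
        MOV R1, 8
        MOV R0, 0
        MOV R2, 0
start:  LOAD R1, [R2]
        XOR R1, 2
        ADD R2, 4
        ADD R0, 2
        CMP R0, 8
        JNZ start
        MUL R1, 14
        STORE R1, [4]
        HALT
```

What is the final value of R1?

after MOV R1, 8: R1=8
after MOV R0, 0: R0=0
after MOV R2, 0: R2=0
after LOAD R1, [R2]: R1=M[0]=5
after XOR R1, 2: R1=5^2=7
after ADD R2, 4: R2=0+4=4
after ADD R0, 2: R0=0+2=2
CMP R0, 8  (cmp 2,8)
JNZ start: taken
after LOAD R1, [R2]: R1=M[4]=-5
after XOR R1, 2: R1=(-5)^2=-7
after ADD R2, 4: R2=4+4=8
after ADD R0, 2: R0=2+2=4
CMP R0, 8  (cmp 4,8)
JNZ start: taken
after LOAD R1, [R2]: R1=M[8]=6
after XOR R1, 2: R1=6^2=4
after ADD R2, 4: R2=8+4=12
after ADD R0, 2: R0=4+2=6
CMP R0, 8  (cmp 6,8)
JNZ start: taken
after LOAD R1, [R2]: R1=M[12]=4
after XOR R1, 2: R1=4^2=6
after ADD R2, 4: R2=12+4=16
after ADD R0, 2: R0=6+2=8
CMP R0, 8  (cmp 8,8)
JNZ start: not taken
after MUL R1, 14: R1=6*14=84
STORE R1, [4] → M[4]=84
halt.

84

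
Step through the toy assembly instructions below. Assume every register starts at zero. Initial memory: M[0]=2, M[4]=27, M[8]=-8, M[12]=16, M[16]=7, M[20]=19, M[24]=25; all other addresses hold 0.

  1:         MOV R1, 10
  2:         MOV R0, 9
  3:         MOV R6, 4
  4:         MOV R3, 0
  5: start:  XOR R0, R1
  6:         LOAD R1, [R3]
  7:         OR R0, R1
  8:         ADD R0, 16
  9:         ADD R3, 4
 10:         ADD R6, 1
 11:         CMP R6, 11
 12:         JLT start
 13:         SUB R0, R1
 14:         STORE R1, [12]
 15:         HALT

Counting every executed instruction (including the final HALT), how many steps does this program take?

63

after MOV R1, 10: R1=10
after MOV R0, 9: R0=9
after MOV R6, 4: R6=4
after MOV R3, 0: R3=0
after XOR R0, R1: R0=9^10=3
after LOAD R1, [R3]: R1=M[0]=2
after OR R0, R1: R0=3|2=3
after ADD R0, 16: R0=3+16=19
after ADD R3, 4: R3=0+4=4
after ADD R6, 1: R6=4+1=5
CMP R6, 11  (cmp 5,11)
JLT start: taken
after XOR R0, R1: R0=19^2=17
after LOAD R1, [R3]: R1=M[4]=27
after OR R0, R1: R0=17|27=27
after ADD R0, 16: R0=27+16=43
after ADD R3, 4: R3=4+4=8
after ADD R6, 1: R6=5+1=6
CMP R6, 11  (cmp 6,11)
JLT start: taken
after XOR R0, R1: R0=43^27=48
after LOAD R1, [R3]: R1=M[8]=-8
after OR R0, R1: R0=48|(-8)=-8
after ADD R0, 16: R0=(-8)+16=8
after ADD R3, 4: R3=8+4=12
after ADD R6, 1: R6=6+1=7
CMP R6, 11  (cmp 7,11)
JLT start: taken
after XOR R0, R1: R0=8^(-8)=-16
after LOAD R1, [R3]: R1=M[12]=16
after OR R0, R1: R0=(-16)|16=-16
after ADD R0, 16: R0=(-16)+16=0
after ADD R3, 4: R3=12+4=16
after ADD R6, 1: R6=7+1=8
CMP R6, 11  (cmp 8,11)
JLT start: taken
after XOR R0, R1: R0=0^16=16
after LOAD R1, [R3]: R1=M[16]=7
after OR R0, R1: R0=16|7=23
after ADD R0, 16: R0=23+16=39
after ADD R3, 4: R3=16+4=20
after ADD R6, 1: R6=8+1=9
CMP R6, 11  (cmp 9,11)
JLT start: taken
after XOR R0, R1: R0=39^7=32
after LOAD R1, [R3]: R1=M[20]=19
after OR R0, R1: R0=32|19=51
after ADD R0, 16: R0=51+16=67
after ADD R3, 4: R3=20+4=24
after ADD R6, 1: R6=9+1=10
CMP R6, 11  (cmp 10,11)
JLT start: taken
after XOR R0, R1: R0=67^19=80
after LOAD R1, [R3]: R1=M[24]=25
after OR R0, R1: R0=80|25=89
after ADD R0, 16: R0=89+16=105
after ADD R3, 4: R3=24+4=28
after ADD R6, 1: R6=10+1=11
CMP R6, 11  (cmp 11,11)
JLT start: not taken
after SUB R0, R1: R0=105-25=80
STORE R1, [12] → M[12]=25
halt.
Total executed instructions: 63.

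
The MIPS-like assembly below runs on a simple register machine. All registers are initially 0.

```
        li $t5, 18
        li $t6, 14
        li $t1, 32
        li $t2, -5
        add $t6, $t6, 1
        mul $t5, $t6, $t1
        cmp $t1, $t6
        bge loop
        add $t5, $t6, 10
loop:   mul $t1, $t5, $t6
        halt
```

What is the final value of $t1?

7200

li $t5, 18 → $t5=18
li $t6, 14 → $t6=14
li $t1, 32 → $t1=32
li $t2, -5 → $t2=-5
add $t6, $t6, 1 → $t6=14+1=15
mul $t5, $t6, $t1 → $t5=15*32=480
cmp $t1, $t6  (cmp 32,15)
bge loop: taken
mul $t1, $t5, $t6 → $t1=480*15=7200
halt.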